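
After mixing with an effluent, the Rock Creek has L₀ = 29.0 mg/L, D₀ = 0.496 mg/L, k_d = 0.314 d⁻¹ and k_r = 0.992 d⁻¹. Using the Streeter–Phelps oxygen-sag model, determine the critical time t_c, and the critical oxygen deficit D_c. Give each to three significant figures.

t_c ≈ 1.64 d; D_c ≈ 5.48 mg/L

At the critical point dD/dt = 0, so k_d L₀ e^(−k_d t) = k_r D. Substituting D(t) from the Streeter–Phelps equation and solving for t gives
t_c = ln[(k_r/k_d)(1 − D₀(k_r−k_d)/(k_d L₀))] / (k_r−k_d).
Here k_r−k_d = 0.6780 d⁻¹ and 1 − D₀(k_r−k_d)/(k_d L₀) = 1 − 0.496×0.6780/(0.314×29.0) = 0.9631, so
t_c = ln(3.159 × 0.9631) / 0.6780 = 1.113 / 0.6780 = 1.641 d.
D_c = (k_d/k_r) L₀ e^(−k_d t_c) = (0.314/0.992) × 29.0 × e^(−0.314×1.641) = 0.3165 × 29.0 × 0.5973 = 5.483 mg/L.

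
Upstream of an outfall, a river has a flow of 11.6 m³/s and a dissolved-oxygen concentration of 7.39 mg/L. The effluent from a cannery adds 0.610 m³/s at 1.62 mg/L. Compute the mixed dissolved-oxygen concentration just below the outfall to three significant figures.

Flow-weighted mixing: C = (Q_r C_r + Q_w C_w)/(Q_r + Q_w)
= (11.6×7.39 + 0.610×1.62)/(11.6 + 0.610) = 86.71/12.21 = 7.102 mg/L.

7.10 mg/L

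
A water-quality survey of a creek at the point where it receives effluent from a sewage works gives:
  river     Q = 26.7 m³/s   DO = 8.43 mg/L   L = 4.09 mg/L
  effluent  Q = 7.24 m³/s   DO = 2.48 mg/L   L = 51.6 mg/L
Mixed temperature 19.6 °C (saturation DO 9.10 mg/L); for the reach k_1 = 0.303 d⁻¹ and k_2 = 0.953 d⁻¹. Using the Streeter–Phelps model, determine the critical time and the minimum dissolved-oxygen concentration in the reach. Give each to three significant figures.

Mixed DO = (26.7×8.43 + 7.24×2.48)/(26.7+7.24) = 243.0/33.94 = 7.161 mg/L.
Mixed L₀ = (26.7×4.09 + 7.24×51.6)/(33.94) = 482.8/33.94 = 14.22 mg/L.
Initial deficit D₀ = C_s − DO₀ = 9.10 − 7.161 = 1.939 mg/L.
t_c = (1/0.6500) ln[(0.953/0.303)(1 − 1.939×0.6500/(0.303×14.22))] = 1.538 × ln(2.225) = 1.231 d.
D_c = (0.303/0.953) × 14.22 × e^(−0.303×1.231) = 0.3179 × 14.22 × 0.6887 = 3.115 mg/L.
Minimum DO = 9.10 − 3.115 = 5.985 mg/L.

t_c ≈ 1.23 d; minimum DO ≈ 5.99 mg/L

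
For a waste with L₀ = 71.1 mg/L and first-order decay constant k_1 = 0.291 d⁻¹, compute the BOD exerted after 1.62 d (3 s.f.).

y ≈ 26.7 mg/L

y_t = L₀(1 − e^(−k_1 t)) = 71.1 × (1 − e^(−0.291×1.62))
= 71.1 × (1 − 0.6241) = 71.1 × 0.3759 = 26.73 mg/L.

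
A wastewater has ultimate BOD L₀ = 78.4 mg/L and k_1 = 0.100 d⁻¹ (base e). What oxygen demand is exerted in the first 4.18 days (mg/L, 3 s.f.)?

y ≈ 26.8 mg/L

y_t = L₀(1 − e^(−k_1 t)) = 78.4 × (1 − e^(−0.100×4.18))
= 78.4 × (1 − 0.6584) = 78.4 × 0.3416 = 26.78 mg/L.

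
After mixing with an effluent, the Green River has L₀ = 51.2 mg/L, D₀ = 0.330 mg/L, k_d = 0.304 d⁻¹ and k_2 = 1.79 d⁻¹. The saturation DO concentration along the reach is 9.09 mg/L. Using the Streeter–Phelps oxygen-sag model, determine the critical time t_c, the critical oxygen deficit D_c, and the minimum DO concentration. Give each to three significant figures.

t_c = [1/(k_2−k_d)] ln[(k_2/k_d)(1 − D₀(k_2−k_d)/(k_d L₀))]
= [1/(1.79−0.304)] ln[(1.79/0.304)(1 − 0.330×1.486/(0.304×51.2))]
= (1/1.486) ln[5.888 × 0.9685] = 0.6729 × ln(5.703) = 0.6729 × 1.741 = 1.172 d.
L(t_c) = L₀ e^(−k_d t_c) = 51.2 × 0.7004 = 35.86 mg/L, and at the critical point k_2 D_c = k_d L, so D_c = (0.304/1.79) × 35.86 = 6.090 mg/L.
Minimum DO = C_s − D_c = 9.09 − 6.090 = 3.000 mg/L.

t_c ≈ 1.17 d; D_c ≈ 6.09 mg/L; min DO ≈ 3.00 mg/L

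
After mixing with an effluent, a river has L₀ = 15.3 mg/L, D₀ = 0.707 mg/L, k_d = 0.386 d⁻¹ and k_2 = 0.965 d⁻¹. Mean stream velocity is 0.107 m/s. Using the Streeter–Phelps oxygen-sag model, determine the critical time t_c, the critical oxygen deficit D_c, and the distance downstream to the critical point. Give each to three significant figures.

With k_2/k_d = 2.500 and 1 − D₀(k_2−k_d)/(k_d L₀) = 0.9307,
t_c = ln(2.500 × 0.9307) / (0.965 − 0.386) = ln(2.327) / 0.5790 = 0.8445/0.5790 = 1.458 d.
L(t_c) = L₀ e^(−k_d t_c) = 15.3 × 0.5695 = 8.714 mg/L, and at the critical point k_2 D_c = k_d L, so D_c = (0.386/0.965) × 8.714 = 3.485 mg/L.
x_c = v t_c = 0.107 m/s × 1.458 d × 86400 s/d = 13480 m ≈ 13.5 km.

t_c ≈ 1.46 d; D_c ≈ 3.49 mg/L; x_c ≈ 13.5 km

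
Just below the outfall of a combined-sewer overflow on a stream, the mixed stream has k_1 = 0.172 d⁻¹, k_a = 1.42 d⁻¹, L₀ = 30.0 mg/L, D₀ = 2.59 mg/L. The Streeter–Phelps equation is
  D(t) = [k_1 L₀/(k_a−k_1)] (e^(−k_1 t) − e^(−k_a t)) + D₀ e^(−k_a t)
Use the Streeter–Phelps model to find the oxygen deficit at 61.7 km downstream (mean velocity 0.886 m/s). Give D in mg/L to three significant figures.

Travel time t = x/v = 61.7 km / (0.886 m/s) = 61700 m / 0.886 m/s = 69640 s = 0.8060 d.
k_1 L₀/(k_a−k_1) = 0.172×30.0/(1.42−0.172) = 5.160/1.248 = 4.135 mg/L.
e^(−k_1 t) = e^(−0.172×0.8060) = 0.8705; e^(−k_a t) = e^(−1.42×0.8060) = 0.3184.
D = 4.135 × (0.8705 − 0.3184) + 2.59 × 0.3184 = 2.283 + 0.8246 = 3.108 mg/L.

D ≈ 3.11 mg/L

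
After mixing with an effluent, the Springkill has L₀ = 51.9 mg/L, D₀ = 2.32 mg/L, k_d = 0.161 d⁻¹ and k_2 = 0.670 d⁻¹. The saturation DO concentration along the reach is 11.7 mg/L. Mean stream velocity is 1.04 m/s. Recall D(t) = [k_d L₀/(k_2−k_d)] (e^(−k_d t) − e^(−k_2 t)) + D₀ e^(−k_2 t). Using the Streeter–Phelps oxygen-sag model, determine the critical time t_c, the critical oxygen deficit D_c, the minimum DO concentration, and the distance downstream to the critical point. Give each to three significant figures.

t_c ≈ 2.50 d; D_c ≈ 8.34 mg/L; min DO ≈ 3.36 mg/L; x_c ≈ 225 km

At the critical point dD/dt = 0, so k_d L₀ e^(−k_d t) = k_2 D. Substituting D(t) from the Streeter–Phelps equation and solving for t gives
t_c = ln[(k_2/k_d)(1 − D₀(k_2−k_d)/(k_d L₀))] / (k_2−k_d).
Here k_2−k_d = 0.5090 d⁻¹ and 1 − D₀(k_2−k_d)/(k_d L₀) = 1 − 2.32×0.5090/(0.161×51.9) = 0.8587, so
t_c = ln(4.161 × 0.8587) / 0.5090 = 1.274 / 0.5090 = 2.502 d.
L(t_c) = L₀ e^(−k_d t_c) = 51.9 × 0.6684 = 34.69 mg/L, and at the critical point k_2 D_c = k_d L, so D_c = (0.161/0.670) × 34.69 = 8.336 mg/L.
Minimum DO = C_s − D_c = 11.7 − 8.336 = 3.364 mg/L.
x_c = v t_c = 1.04 m/s × 2.502 d × 86400 s/d = 224800 m ≈ 225 km.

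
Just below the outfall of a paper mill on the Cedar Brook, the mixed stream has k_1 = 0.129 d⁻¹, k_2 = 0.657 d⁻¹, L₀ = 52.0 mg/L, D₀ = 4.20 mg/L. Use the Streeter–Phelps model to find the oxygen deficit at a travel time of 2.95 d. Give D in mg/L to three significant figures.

D ≈ 7.46 mg/L

k_1 L₀/(k_2−k_1) = 0.129×52.0/(0.657−0.129) = 6.708/0.5280 = 12.70 mg/L.
e^(−k_1 t) = e^(−0.129×2.950) = 0.6835; e^(−k_2 t) = e^(−0.657×2.950) = 0.1440.
D = 12.70 × (0.6835 − 0.1440) + 4.20 × 0.1440 = 6.854 + 0.6047 = 7.459 mg/L.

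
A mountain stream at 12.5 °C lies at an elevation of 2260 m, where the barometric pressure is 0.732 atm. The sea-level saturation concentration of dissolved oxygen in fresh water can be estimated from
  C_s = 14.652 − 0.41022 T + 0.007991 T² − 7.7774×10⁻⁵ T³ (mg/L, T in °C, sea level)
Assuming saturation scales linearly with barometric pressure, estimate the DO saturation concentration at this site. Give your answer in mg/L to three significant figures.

At sea level: C_s = 14.652 − 0.41022×12.5 + 0.007991×12.5² − 7.7774×10⁻⁵×12.5³ = 10.62 mg/L.
Pressure correction: C_s' = 10.62 × 0.732 = 7.775 mg/L.

C_s ≈ 7.77 mg/L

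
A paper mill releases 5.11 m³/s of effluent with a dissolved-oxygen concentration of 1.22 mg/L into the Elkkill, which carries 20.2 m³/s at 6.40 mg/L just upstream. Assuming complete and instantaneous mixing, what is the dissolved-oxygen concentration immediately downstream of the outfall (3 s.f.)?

5.35 mg/L

Flow-weighted mixing: C = (Q_r C_r + Q_w C_w)/(Q_r + Q_w)
= (20.2×6.40 + 5.11×1.22)/(20.2 + 5.11) = 135.5/25.31 = 5.354 mg/L.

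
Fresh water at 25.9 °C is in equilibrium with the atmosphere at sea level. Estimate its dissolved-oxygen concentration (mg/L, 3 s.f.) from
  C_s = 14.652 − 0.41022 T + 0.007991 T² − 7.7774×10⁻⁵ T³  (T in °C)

C_s ≈ 8.04 mg/L

C_s = 14.652 − 0.41022×25.9 + 0.007991×25.9² − 7.7774×10⁻⁵×25.9³ = 8.037 mg/L.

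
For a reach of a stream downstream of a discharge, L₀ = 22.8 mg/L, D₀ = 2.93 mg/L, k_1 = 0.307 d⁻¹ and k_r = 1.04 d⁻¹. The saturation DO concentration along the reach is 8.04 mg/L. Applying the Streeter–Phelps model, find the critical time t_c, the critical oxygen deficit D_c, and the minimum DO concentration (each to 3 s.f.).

t_c ≈ 1.16 d; D_c ≈ 4.71 mg/L; min DO ≈ 3.33 mg/L

t_c = [1/(k_r−k_1)] ln[(k_r/k_1)(1 − D₀(k_r−k_1)/(k_1 L₀))]
= [1/(1.04−0.307)] ln[(1.04/0.307)(1 − 2.93×0.7330/(0.307×22.8))]
= (1/0.7330) ln[3.388 × 0.6932] = 1.364 × ln(2.348) = 1.364 × 0.8536 = 1.165 d.
D_c = (k_1/k_r) L₀ e^(−k_1 t_c) = (0.307/1.04) × 22.8 × e^(−0.307×1.165) = 0.2952 × 22.8 × 0.6994 = 4.707 mg/L.
Minimum DO = C_s − D_c = 8.04 − 4.707 = 3.333 mg/L.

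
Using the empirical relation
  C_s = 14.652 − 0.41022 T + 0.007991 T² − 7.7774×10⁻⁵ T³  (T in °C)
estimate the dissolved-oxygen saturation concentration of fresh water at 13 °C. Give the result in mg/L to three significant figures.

C_s ≈ 10.5 mg/L

C_s = 14.652 − 0.41022×13 + 0.007991×13² − 7.7774×10⁻⁵×13³ = 10.50 mg/L.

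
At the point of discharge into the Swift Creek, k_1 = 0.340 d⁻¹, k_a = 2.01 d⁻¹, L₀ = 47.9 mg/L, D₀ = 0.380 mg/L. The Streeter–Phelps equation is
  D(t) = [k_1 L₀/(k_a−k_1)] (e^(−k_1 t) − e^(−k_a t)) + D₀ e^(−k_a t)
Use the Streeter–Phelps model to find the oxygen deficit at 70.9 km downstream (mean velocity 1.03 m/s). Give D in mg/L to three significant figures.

Travel time t = x/v = 70.9 km / (1.03 m/s) = 70900 m / 1.03 m/s = 68830 s = 0.7967 d.
k_1 L₀/(k_a−k_1) = 0.340×47.9/(2.01−0.340) = 16.29/1.670 = 9.752 mg/L.
e^(−k_1 t) = e^(−0.340×0.7967) = 0.7627; e^(−k_a t) = e^(−2.01×0.7967) = 0.2016.
D = 9.752 × (0.7627 − 0.2016) + 0.380 × 0.2016 = 5.472 + 0.07662 = 5.548 mg/L.

D ≈ 5.55 mg/L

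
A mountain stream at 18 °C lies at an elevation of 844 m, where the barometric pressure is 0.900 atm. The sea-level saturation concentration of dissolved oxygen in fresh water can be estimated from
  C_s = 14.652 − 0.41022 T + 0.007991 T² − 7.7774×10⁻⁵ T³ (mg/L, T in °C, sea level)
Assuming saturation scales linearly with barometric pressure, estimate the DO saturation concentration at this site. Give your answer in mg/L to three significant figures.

C_s ≈ 8.46 mg/L

At sea level: C_s = 14.652 − 0.41022×18 + 0.007991×18² − 7.7774×10⁻⁵×18³ = 9.404 mg/L.
Pressure correction: C_s' = 9.404 × 0.900 = 8.463 mg/L.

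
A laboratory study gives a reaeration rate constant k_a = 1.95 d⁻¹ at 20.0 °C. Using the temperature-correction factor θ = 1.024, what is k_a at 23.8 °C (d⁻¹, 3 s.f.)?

k_a(T₂) = k_a(T₁) · θ^(T₂−T₁) = 1.95 × 1.024^(23.8−20.0)
= 1.95 × 1.024^3.80 = 1.95 × 1.094 = 2.134 d⁻¹.

k_a ≈ 2.13 d⁻¹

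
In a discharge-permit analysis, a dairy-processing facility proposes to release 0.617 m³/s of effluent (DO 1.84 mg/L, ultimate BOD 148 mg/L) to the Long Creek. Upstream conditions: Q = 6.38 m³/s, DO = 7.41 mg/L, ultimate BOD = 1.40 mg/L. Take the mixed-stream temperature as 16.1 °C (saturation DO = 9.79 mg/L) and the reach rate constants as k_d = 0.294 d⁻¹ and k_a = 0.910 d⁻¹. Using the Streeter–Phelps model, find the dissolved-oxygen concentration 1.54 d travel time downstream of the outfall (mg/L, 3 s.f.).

Mixed DO = (6.38×7.41 + 0.617×1.84)/(6.38+0.617) = 48.41/6.997 = 6.919 mg/L.
Mixed L₀ = (6.38×1.40 + 0.617×148)/(6.997) = 100.2/6.997 = 14.33 mg/L.
Initial deficit D₀ = C_s − DO₀ = 9.79 − 6.919 = 2.871 mg/L.
D(1.54) = [0.294×14.33/(0.910−0.294)](e^(−0.294×1.54) − e^(−0.910×1.54)) + 2.871 e^(−0.910×1.54)
= 6.838 × (0.6359 − 0.2463) + 2.871 × 0.2463 = 3.371 mg/L.
DO = 9.79 − 3.371 = 6.419 mg/L.

DO ≈ 6.42 mg/L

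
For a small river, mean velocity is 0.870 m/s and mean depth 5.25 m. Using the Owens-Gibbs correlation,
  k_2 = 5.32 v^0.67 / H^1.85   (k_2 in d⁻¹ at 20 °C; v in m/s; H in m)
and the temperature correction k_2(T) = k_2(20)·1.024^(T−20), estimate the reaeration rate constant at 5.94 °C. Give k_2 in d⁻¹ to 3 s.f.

k_2(20) = 5.32 × 0.870^0.67 / 5.25^1.85 = 5.32 × 0.9109 / 21.49 = 0.2255 d⁻¹.
k_2(5.94) = 0.2255 × 1.024^(5.94−20) = 0.2255 × 0.7164 = 0.1615 d⁻¹.

k_2 ≈ 0.162 d⁻¹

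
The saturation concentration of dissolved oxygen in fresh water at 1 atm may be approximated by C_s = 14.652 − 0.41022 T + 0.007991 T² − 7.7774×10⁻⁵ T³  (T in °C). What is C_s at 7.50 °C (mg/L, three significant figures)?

C_s ≈ 12.0 mg/L

C_s = 14.652 − 0.41022×7.50 + 0.007991×7.50² − 7.7774×10⁻⁵×7.50³ = 11.99 mg/L.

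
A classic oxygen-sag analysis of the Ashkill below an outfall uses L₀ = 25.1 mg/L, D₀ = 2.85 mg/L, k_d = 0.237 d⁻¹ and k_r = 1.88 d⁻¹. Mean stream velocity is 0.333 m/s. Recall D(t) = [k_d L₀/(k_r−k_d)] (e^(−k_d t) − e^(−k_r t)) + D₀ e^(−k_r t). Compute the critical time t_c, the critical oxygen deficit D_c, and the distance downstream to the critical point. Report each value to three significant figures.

With k_r/k_d = 7.932 and 1 − D₀(k_r−k_d)/(k_d L₀) = 0.2128,
t_c = ln(7.932 × 0.2128) / (1.88 − 0.237) = ln(1.688) / 1.643 = 0.5238/1.643 = 0.3188 d.
D_c = (k_d/k_r) L₀ e^(−k_d t_c) = (0.237/1.88) × 25.1 × e^(−0.237×0.3188) = 0.1261 × 25.1 × 0.9272 = 2.934 mg/L.
x_c = v t_c = 0.333 m/s × 0.3188 d × 86400 s/d = 9172 m ≈ 9.17 km.

t_c ≈ 0.319 d; D_c ≈ 2.93 mg/L; x_c ≈ 9.17 km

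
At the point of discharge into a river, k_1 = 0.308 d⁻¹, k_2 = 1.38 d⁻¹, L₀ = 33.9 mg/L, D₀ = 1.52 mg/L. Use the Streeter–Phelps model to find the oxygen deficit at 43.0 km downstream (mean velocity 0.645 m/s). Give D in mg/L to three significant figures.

D ≈ 4.85 mg/L

Travel time t = x/v = 43.0 km / (0.645 m/s) = 43000 m / 0.645 m/s = 66670 s = 0.7716 d.
k_1 L₀/(k_2−k_1) = 0.308×33.9/(1.38−0.308) = 10.44/1.072 = 9.740 mg/L.
e^(−k_1 t) = e^(−0.308×0.7716) = 0.7885; e^(−k_2 t) = e^(−1.38×0.7716) = 0.3448.
D = 9.740 × (0.7885 − 0.3448) + 1.52 × 0.3448 = 4.321 + 0.5241 = 4.846 mg/L.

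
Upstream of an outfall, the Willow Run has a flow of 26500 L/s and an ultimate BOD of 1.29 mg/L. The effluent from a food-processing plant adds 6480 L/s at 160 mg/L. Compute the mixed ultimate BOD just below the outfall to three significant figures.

Flow-weighted mixing: C = (Q_r C_r + Q_w C_w)/(Q_r + Q_w)
= (26500×1.29 + 6480×160)/(26500 + 6480) = 1.071×10^6/32980 = 32.47 mg/L.

32.5 mg/L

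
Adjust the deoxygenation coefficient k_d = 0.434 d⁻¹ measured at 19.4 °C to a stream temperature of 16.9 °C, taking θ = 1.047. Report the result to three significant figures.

k_d ≈ 0.387 d⁻¹

k_d(T₂) = k_d(T₁) · θ^(T₂−T₁) = 0.434 × 1.047^(16.9−19.4)
= 0.434 × 1.047^-2.50 = 0.434 × 0.8915 = 0.3869 d⁻¹.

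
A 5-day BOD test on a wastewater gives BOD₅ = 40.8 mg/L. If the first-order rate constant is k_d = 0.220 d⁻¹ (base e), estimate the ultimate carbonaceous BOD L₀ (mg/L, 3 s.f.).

L₀ ≈ 61.2 mg/L

BOD₅ = L₀(1 − e^(−5k_d)) ⇒ L₀ = BOD₅ / (1 − e^(−5×0.220))
= 40.8 / (1 − 0.3329) = 40.8 / 0.6671 = 61.16 mg/L.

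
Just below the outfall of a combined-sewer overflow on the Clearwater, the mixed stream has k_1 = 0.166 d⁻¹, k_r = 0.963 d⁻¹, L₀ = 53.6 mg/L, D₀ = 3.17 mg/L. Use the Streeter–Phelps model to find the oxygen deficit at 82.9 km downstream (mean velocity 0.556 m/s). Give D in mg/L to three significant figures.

D ≈ 6.87 mg/L

Travel time t = x/v = 82.9 km / (0.556 m/s) = 82900 m / 0.556 m/s = 149100 s = 1.726 d.
k_1 L₀/(k_r−k_1) = 0.166×53.6/(0.963−0.166) = 8.898/0.7970 = 11.16 mg/L.
e^(−k_1 t) = e^(−0.166×1.726) = 0.7509; e^(−k_r t) = e^(−0.963×1.726) = 0.1898.
D = 11.16 × (0.7509 − 0.1898) + 3.17 × 0.1898 = 6.264 + 0.6016 = 6.866 mg/L.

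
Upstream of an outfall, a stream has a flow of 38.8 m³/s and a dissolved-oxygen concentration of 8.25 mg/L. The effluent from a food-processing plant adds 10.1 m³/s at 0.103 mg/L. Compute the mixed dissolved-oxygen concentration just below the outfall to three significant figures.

6.57 mg/L

Flow-weighted mixing: C = (Q_r C_r + Q_w C_w)/(Q_r + Q_w)
= (38.8×8.25 + 10.1×0.103)/(38.8 + 10.1) = 321.1/48.90 = 6.567 mg/L.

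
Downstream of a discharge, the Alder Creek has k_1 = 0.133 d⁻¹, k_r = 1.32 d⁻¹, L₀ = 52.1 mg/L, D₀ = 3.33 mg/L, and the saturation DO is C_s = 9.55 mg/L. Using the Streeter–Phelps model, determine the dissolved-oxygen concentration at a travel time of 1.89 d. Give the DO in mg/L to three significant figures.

k_1 L₀/(k_r−k_1) = 0.133×52.1/(1.32−0.133) = 6.929/1.187 = 5.838 mg/L.
e^(−k_1 t) = e^(−0.133×1.890) = 0.7777; e^(−k_r t) = e^(−1.32×1.890) = 0.08251.
D = 5.838 × (0.7777 − 0.08251) + 3.33 × 0.08251 = 4.058 + 0.2748 = 4.333 mg/L.
DO = C_s − D = 9.55 − 4.333 = 5.217 mg/L.

DO ≈ 5.22 mg/L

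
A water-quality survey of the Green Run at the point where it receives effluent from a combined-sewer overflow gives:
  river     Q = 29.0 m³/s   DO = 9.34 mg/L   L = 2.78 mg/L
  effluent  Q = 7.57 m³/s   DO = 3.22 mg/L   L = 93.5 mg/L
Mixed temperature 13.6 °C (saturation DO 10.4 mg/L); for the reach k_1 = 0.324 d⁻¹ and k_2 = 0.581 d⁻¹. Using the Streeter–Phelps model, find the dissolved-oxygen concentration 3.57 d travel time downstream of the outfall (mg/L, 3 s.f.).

Mixed DO = (29.0×9.34 + 7.57×3.22)/(29.0+7.57) = 295.2/36.57 = 8.073 mg/L.
Mixed L₀ = (29.0×2.78 + 7.57×93.5)/(36.57) = 788.4/36.57 = 21.56 mg/L.
Initial deficit D₀ = C_s − DO₀ = 10.4 − 8.073 = 2.327 mg/L.
D(3.57) = [0.324×21.56/(0.581−0.324)](e^(−0.324×3.57) − e^(−0.581×3.57)) + 2.327 e^(−0.581×3.57)
= 27.18 × (0.3145 − 0.1257) + 2.327 × 0.1257 = 5.426 mg/L.
DO = 10.4 − 5.426 = 4.974 mg/L.

DO ≈ 4.97 mg/L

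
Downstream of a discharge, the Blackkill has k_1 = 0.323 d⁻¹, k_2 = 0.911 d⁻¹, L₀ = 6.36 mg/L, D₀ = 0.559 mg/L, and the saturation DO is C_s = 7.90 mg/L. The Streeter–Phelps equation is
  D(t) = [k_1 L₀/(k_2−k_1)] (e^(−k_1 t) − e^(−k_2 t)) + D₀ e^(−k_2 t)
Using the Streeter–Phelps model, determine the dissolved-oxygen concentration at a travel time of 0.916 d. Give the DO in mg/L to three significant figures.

k_1 L₀/(k_2−k_1) = 0.323×6.36/(0.911−0.323) = 2.054/0.5880 = 3.494 mg/L.
e^(−k_1 t) = e^(−0.323×0.9160) = 0.7439; e^(−k_2 t) = e^(−0.911×0.9160) = 0.4341.
D = 3.494 × (0.7439 − 0.4341) + 0.559 × 0.4341 = 1.082 + 0.2427 = 1.325 mg/L.
DO = C_s − D = 7.90 − 1.325 = 6.575 mg/L.

DO ≈ 6.58 mg/L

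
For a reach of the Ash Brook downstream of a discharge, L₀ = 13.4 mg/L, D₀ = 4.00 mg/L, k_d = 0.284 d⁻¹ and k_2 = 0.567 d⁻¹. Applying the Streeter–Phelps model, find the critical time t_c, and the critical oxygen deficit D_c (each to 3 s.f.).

t_c ≈ 1.20 d; D_c ≈ 4.78 mg/L

At the critical point dD/dt = 0, so k_d L₀ e^(−k_d t) = k_2 D. Substituting D(t) from the Streeter–Phelps equation and solving for t gives
t_c = ln[(k_2/k_d)(1 − D₀(k_2−k_d)/(k_d L₀))] / (k_2−k_d).
Here k_2−k_d = 0.2830 d⁻¹ and 1 − D₀(k_2−k_d)/(k_d L₀) = 1 − 4.00×0.2830/(0.284×13.4) = 0.7025, so
t_c = ln(1.996 × 0.7025) / 0.2830 = 0.3383 / 0.2830 = 1.196 d.
D_c = (k_d/k_2) L₀ e^(−k_d t_c) = (0.284/0.567) × 13.4 × e^(−0.284×1.196) = 0.5009 × 13.4 × 0.7121 = 4.780 mg/L.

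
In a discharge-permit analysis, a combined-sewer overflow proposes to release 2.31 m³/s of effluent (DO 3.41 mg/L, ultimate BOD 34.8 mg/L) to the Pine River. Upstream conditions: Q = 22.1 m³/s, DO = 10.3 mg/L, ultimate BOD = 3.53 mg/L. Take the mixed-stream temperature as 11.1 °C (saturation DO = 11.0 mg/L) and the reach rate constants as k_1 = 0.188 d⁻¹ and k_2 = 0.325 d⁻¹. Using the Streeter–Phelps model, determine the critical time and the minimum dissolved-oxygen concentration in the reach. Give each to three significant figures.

Mixed DO = (22.1×10.3 + 2.31×3.41)/(22.1+2.31) = 235.5/24.41 = 9.648 mg/L.
Mixed L₀ = (22.1×3.53 + 2.31×34.8)/(24.41) = 158.4/24.41 = 6.489 mg/L.
Initial deficit D₀ = C_s − DO₀ = 11.0 − 9.648 = 1.352 mg/L.
t_c = (1/0.1370) ln[(0.325/0.188)(1 − 1.352×0.1370/(0.188×6.489))] = 7.299 × ln(1.466) = 2.793 d.
D_c = (0.188/0.325) × 6.489 × e^(−0.188×2.793) = 0.5785 × 6.489 × 0.5915 = 2.220 mg/L.
Minimum DO = 11.0 − 2.220 = 8.780 mg/L.

t_c ≈ 2.79 d; minimum DO ≈ 8.78 mg/L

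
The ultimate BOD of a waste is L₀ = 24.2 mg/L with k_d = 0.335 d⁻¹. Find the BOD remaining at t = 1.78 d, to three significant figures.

L_t = L₀ e^(−k_d t) = 24.2 × e^(−0.335×1.78) = 24.2 × 0.5508 = 13.33 mg/L.

L ≈ 13.3 mg/L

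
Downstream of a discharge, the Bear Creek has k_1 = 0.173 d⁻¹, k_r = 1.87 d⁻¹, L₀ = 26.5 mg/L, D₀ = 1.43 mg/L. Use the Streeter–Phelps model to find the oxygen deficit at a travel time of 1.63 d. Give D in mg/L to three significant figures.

D ≈ 1.98 mg/L

k_1 L₀/(k_r−k_1) = 0.173×26.5/(1.87−0.173) = 4.584/1.697 = 2.702 mg/L.
e^(−k_1 t) = e^(−0.173×1.630) = 0.7543; e^(−k_r t) = e^(−1.87×1.630) = 0.04745.
D = 2.702 × (0.7543 − 0.04745) + 1.43 × 0.04745 = 1.910 + 0.06785 = 1.977 mg/L.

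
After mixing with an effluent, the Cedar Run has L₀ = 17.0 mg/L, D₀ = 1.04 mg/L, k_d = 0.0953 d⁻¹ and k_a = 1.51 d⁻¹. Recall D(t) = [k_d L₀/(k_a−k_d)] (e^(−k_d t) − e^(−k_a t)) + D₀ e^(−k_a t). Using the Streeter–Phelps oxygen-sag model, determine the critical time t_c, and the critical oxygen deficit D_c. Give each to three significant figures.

t_c ≈ 0.265 d; D_c ≈ 1.05 mg/L

At the critical point dD/dt = 0, so k_d L₀ e^(−k_d t) = k_a D. Substituting D(t) from the Streeter–Phelps equation and solving for t gives
t_c = ln[(k_a/k_d)(1 − D₀(k_a−k_d)/(k_d L₀))] / (k_a−k_d).
Here k_a−k_d = 1.415 d⁻¹ and 1 − D₀(k_a−k_d)/(k_d L₀) = 1 − 1.04×1.415/(0.0953×17.0) = 0.09185, so
t_c = ln(15.84 × 0.09185) / 1.415 = 0.3753 / 1.415 = 0.2653 d.
D_c = (k_d/k_a) L₀ e^(−k_d t_c) = (0.0953/1.51) × 17.0 × e^(−0.0953×0.2653) = 0.06311 × 17.0 × 0.9750 = 1.046 mg/L.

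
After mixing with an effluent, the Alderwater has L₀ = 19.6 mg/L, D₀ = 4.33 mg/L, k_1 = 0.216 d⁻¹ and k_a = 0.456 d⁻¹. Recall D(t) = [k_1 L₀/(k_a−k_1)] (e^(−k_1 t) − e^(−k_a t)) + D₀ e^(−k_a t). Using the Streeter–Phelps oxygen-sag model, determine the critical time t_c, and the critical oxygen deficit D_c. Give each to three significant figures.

t_c = [1/(k_a−k_1)] ln[(k_a/k_1)(1 − D₀(k_a−k_1)/(k_1 L₀))]
= [1/(0.456−0.216)] ln[(0.456/0.216)(1 − 4.33×0.2400/(0.216×19.6))]
= (1/0.2400) ln[2.111 × 0.7545] = 4.167 × ln(1.593) = 4.167 × 0.4656 = 1.940 d.
D_c = (k_1/k_a) L₀ e^(−k_1 t_c) = (0.216/0.456) × 19.6 × e^(−0.216×1.940) = 0.4737 × 19.6 × 0.6577 = 6.106 mg/L.

t_c ≈ 1.94 d; D_c ≈ 6.11 mg/L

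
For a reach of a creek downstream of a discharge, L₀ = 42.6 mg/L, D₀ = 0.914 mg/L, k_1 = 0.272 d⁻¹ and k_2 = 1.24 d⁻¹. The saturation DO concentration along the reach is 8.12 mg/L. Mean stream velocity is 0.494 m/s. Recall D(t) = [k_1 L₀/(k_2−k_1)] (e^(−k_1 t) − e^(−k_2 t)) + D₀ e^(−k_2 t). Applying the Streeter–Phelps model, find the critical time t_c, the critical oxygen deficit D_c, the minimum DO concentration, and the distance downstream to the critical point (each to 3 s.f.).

t_c ≈ 1.49 d; D_c ≈ 6.24 mg/L; min DO ≈ 1.88 mg/L; x_c ≈ 63.4 km

With k_2/k_1 = 4.559 and 1 − D₀(k_2−k_1)/(k_1 L₀) = 0.9236,
t_c = ln(4.559 × 0.9236) / (1.24 − 0.272) = ln(4.211) / 0.9680 = 1.438/0.9680 = 1.485 d.
L(t_c) = L₀ e^(−k_1 t_c) = 42.6 × 0.6677 = 28.44 mg/L, and at the critical point k_2 D_c = k_1 L, so D_c = (0.272/1.24) × 28.44 = 6.239 mg/L.
Minimum DO = C_s − D_c = 8.12 − 6.239 = 1.881 mg/L.
x_c = v t_c = 0.494 m/s × 1.485 d × 86400 s/d = 63390 m ≈ 63.4 km.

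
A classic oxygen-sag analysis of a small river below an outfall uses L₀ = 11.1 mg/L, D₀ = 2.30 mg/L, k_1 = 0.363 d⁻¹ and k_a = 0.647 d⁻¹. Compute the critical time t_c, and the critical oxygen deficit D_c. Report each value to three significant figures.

t_c ≈ 1.41 d; D_c ≈ 3.73 mg/L

t_c = [1/(k_a−k_1)] ln[(k_a/k_1)(1 − D₀(k_a−k_1)/(k_1 L₀))]
= [1/(0.647−0.363)] ln[(0.647/0.363)(1 − 2.30×0.2840/(0.363×11.1))]
= (1/0.2840) ln[1.782 × 0.8379] = 3.521 × ln(1.493) = 3.521 × 0.4011 = 1.412 d.
L(t_c) = L₀ e^(−k_1 t_c) = 11.1 × 0.5989 = 6.648 mg/L, and at the critical point k_a D_c = k_1 L, so D_c = (0.363/0.647) × 6.648 = 3.730 mg/L.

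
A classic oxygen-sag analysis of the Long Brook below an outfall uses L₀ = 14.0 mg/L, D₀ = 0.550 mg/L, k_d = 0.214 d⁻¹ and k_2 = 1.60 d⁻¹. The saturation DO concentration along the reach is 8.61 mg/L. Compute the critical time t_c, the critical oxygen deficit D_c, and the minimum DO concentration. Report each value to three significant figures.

With k_2/k_d = 7.477 and 1 − D₀(k_2−k_d)/(k_d L₀) = 0.7456,
t_c = ln(7.477 × 0.7456) / (1.60 − 0.214) = ln(5.574) / 1.386 = 1.718/1.386 = 1.240 d.
D_c = (k_d/k_2) L₀ e^(−k_d t_c) = (0.214/1.60) × 14.0 × e^(−0.214×1.240) = 0.1337 × 14.0 × 0.7670 = 1.436 mg/L.
Minimum DO = C_s − D_c = 8.61 − 1.436 = 7.174 mg/L.

t_c ≈ 1.24 d; D_c ≈ 1.44 mg/L; min DO ≈ 7.17 mg/L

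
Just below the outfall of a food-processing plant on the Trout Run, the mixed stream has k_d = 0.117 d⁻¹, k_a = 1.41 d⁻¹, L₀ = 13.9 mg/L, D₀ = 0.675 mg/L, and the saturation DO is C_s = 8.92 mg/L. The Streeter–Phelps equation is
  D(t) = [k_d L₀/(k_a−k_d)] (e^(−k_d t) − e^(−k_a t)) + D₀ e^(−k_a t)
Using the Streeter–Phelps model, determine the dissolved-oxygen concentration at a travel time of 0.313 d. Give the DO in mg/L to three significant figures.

DO ≈ 8.08 mg/L

k_d L₀/(k_a−k_d) = 0.117×13.9/(1.41−0.117) = 1.626/1.293 = 1.258 mg/L.
e^(−k_d t) = e^(−0.117×0.3130) = 0.9640; e^(−k_a t) = e^(−1.41×0.3130) = 0.6432.
D = 1.258 × (0.9640 − 0.6432) + 0.675 × 0.6432 = 0.4036 + 0.4341 = 0.8377 mg/L.
DO = C_s − D = 8.92 − 0.8377 = 8.082 mg/L.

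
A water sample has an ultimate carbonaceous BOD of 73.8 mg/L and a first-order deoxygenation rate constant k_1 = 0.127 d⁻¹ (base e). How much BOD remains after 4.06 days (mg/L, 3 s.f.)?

L_t = L₀ e^(−k_1 t) = 73.8 × e^(−0.127×4.06) = 73.8 × 0.5971 = 44.07 mg/L.

L ≈ 44.1 mg/L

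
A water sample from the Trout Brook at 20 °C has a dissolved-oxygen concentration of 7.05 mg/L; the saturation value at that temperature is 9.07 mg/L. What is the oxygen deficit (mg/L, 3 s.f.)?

D ≈ 2.02 mg/L

D = C_s − C = 9.07 − 7.05 = 2.02 mg/L.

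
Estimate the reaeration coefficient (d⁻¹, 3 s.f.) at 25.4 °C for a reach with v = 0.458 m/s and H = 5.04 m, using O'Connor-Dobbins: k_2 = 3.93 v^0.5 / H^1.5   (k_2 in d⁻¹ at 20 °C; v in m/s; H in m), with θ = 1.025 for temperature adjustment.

k_2 ≈ 0.269 d⁻¹

k_2(20) = 3.93 × 0.458^0.5 / 5.04^1.5 = 3.93 × 0.6768 / 11.31 = 0.2351 d⁻¹.
k_2(25.4) = 0.2351 × 1.025^(25.4−20) = 0.2351 × 1.143 = 0.2686 d⁻¹.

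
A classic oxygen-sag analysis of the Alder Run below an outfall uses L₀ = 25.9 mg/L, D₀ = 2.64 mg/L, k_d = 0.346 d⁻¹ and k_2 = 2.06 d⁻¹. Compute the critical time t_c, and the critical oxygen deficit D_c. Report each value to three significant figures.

At the critical point dD/dt = 0, so k_d L₀ e^(−k_d t) = k_2 D. Substituting D(t) from the Streeter–Phelps equation and solving for t gives
t_c = ln[(k_2/k_d)(1 − D₀(k_2−k_d)/(k_d L₀))] / (k_2−k_d).
Here k_2−k_d = 1.714 d⁻¹ and 1 − D₀(k_2−k_d)/(k_d L₀) = 1 − 2.64×1.714/(0.346×25.9) = 0.4951, so
t_c = ln(5.954 × 0.4951) / 1.714 = 1.081 / 1.714 = 0.6307 d.
L(t_c) = L₀ e^(−k_d t_c) = 25.9 × 0.8040 = 20.82 mg/L, and at the critical point k_2 D_c = k_d L, so D_c = (0.346/2.06) × 20.82 = 3.497 mg/L.

t_c ≈ 0.631 d; D_c ≈ 3.50 mg/L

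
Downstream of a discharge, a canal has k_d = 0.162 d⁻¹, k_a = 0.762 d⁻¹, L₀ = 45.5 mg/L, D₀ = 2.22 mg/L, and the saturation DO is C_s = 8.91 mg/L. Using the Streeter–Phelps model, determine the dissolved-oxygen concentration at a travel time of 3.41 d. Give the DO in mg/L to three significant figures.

DO ≈ 2.59 mg/L

k_d L₀/(k_a−k_d) = 0.162×45.5/(0.762−0.162) = 7.371/0.6000 = 12.29 mg/L.
e^(−k_d t) = e^(−0.162×3.410) = 0.5756; e^(−k_a t) = e^(−0.762×3.410) = 0.07439.
D = 12.29 × (0.5756 − 0.07439) + 2.22 × 0.07439 = 6.157 + 0.1651 = 6.322 mg/L.
DO = C_s − D = 8.91 − 6.322 = 2.588 mg/L.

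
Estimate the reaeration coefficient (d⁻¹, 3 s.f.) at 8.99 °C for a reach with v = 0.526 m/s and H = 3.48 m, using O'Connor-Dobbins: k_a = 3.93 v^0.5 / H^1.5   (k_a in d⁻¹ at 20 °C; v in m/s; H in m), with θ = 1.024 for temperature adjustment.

k_a ≈ 0.338 d⁻¹

k_a(20) = 3.93 × 0.526^0.5 / 3.48^1.5 = 3.93 × 0.7253 / 6.492 = 0.4391 d⁻¹.
k_a(8.99) = 0.4391 × 1.024^(8.99−20) = 0.4391 × 0.7702 = 0.3382 d⁻¹.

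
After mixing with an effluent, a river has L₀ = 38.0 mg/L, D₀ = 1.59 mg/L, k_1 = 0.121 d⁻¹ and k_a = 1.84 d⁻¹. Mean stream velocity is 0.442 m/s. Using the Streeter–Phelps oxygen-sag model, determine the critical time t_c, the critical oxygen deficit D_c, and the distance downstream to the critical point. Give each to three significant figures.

At the critical point dD/dt = 0, so k_1 L₀ e^(−k_1 t) = k_a D. Substituting D(t) from the Streeter–Phelps equation and solving for t gives
t_c = ln[(k_a/k_1)(1 − D₀(k_a−k_1)/(k_1 L₀))] / (k_a−k_1).
Here k_a−k_1 = 1.719 d⁻¹ and 1 − D₀(k_a−k_1)/(k_1 L₀) = 1 − 1.59×1.719/(0.121×38.0) = 0.4056, so
t_c = ln(15.21 × 0.4056) / 1.719 = 1.819 / 1.719 = 1.058 d.
L(t_c) = L₀ e^(−k_1 t_c) = 38.0 × 0.8798 = 33.43 mg/L, and at the critical point k_a D_c = k_1 L, so D_c = (0.121/1.84) × 33.43 = 2.199 mg/L.
x_c = v t_c = 0.442 m/s × 1.058 d × 86400 s/d = 40420 m ≈ 40.4 km.

t_c ≈ 1.06 d; D_c ≈ 2.20 mg/L; x_c ≈ 40.4 km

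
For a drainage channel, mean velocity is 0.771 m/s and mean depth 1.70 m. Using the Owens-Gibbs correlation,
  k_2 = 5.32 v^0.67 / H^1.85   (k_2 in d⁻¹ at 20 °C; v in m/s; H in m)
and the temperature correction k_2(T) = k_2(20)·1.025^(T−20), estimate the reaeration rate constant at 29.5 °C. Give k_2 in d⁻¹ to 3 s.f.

k_2(20) = 5.32 × 0.771^0.67 / 1.70^1.85 = 5.32 × 0.8401 / 2.669 = 1.675 d⁻¹.
k_2(29.5) = 1.675 × 1.025^(29.5−20) = 1.675 × 1.264 = 2.117 d⁻¹.

k_2 ≈ 2.12 d⁻¹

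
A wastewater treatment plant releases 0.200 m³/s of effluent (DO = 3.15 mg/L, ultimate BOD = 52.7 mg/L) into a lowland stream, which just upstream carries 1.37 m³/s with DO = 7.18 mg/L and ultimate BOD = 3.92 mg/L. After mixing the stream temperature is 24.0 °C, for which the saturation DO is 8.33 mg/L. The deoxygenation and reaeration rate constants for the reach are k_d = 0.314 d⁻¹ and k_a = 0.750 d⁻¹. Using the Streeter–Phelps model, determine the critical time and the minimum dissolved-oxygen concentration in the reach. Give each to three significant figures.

Mixed DO = (1.37×7.18 + 0.200×3.15)/(1.37+0.200) = 10.47/1.570 = 6.667 mg/L.
Mixed L₀ = (1.37×3.92 + 0.200×52.7)/(1.570) = 15.91/1.570 = 10.13 mg/L.
Initial deficit D₀ = C_s − DO₀ = 8.33 − 6.667 = 1.663 mg/L.
t_c = (1/0.4360) ln[(0.750/0.314)(1 − 1.663×0.4360/(0.314×10.13))] = 2.294 × ln(1.844) = 1.404 d.
D_c = (0.314/0.750) × 10.13 × e^(−0.314×1.404) = 0.4187 × 10.13 × 0.6435 = 2.730 mg/L.
Minimum DO = 8.33 − 2.730 = 5.600 mg/L.

t_c ≈ 1.40 d; minimum DO ≈ 5.60 mg/L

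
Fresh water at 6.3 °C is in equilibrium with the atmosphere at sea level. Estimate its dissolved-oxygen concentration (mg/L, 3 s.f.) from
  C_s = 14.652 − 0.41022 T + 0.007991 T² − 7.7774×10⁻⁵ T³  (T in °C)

C_s ≈ 12.4 mg/L

C_s = 14.652 − 0.41022×6.3 + 0.007991×6.3² − 7.7774×10⁻⁵×6.3³ = 12.37 mg/L.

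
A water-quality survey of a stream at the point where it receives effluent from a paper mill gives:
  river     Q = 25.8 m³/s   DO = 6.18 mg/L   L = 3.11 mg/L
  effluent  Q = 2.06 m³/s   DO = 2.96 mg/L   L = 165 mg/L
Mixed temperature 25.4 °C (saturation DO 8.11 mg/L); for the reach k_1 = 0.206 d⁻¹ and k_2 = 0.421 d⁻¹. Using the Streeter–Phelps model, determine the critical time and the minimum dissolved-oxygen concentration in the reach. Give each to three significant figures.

Mixed DO = (25.8×6.18 + 2.06×2.96)/(25.8+2.06) = 165.5/27.86 = 5.942 mg/L.
Mixed L₀ = (25.8×3.11 + 2.06×165)/(27.86) = 420.1/27.86 = 15.08 mg/L.
Initial deficit D₀ = C_s − DO₀ = 8.11 − 5.942 = 2.168 mg/L.
t_c = (1/0.2150) ln[(0.421/0.206)(1 − 2.168×0.2150/(0.206×15.08))] = 4.651 × ln(1.737) = 2.568 d.
D_c = (0.206/0.421) × 15.08 × e^(−0.206×2.568) = 0.4893 × 15.08 × 0.5892 = 4.347 mg/L.
Minimum DO = 8.11 − 4.347 = 3.763 mg/L.

t_c ≈ 2.57 d; minimum DO ≈ 3.76 mg/L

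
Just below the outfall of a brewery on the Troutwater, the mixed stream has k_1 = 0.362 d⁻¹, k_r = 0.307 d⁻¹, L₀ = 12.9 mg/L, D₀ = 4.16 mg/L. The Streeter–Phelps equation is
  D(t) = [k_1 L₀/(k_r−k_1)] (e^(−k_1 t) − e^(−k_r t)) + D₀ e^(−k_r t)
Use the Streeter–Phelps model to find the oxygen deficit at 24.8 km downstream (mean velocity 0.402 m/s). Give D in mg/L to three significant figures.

Travel time t = x/v = 24.8 km / (0.402 m/s) = 24800 m / 0.402 m/s = 61690 s = 0.7140 d.
k_1 L₀/(k_r−k_1) = 0.362×12.9/(0.307−0.362) = 4.670/-0.05500 = -84.91 mg/L.
e^(−k_1 t) = e^(−0.362×0.7140) = 0.7722; e^(−k_r t) = e^(−0.307×0.7140) = 0.8032.
D = -84.91 × (0.7722 − 0.8032) + 4.16 × 0.8032 = 2.626 + 3.341 = 5.967 mg/L.

D ≈ 5.97 mg/L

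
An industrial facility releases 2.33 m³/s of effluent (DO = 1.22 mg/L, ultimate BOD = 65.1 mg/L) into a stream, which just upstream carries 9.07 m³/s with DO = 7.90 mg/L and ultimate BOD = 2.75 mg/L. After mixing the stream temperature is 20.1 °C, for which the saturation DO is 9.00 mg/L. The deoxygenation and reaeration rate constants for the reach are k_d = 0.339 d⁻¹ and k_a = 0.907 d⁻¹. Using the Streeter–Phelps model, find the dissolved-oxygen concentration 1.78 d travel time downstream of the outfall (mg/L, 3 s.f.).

DO ≈ 5.29 mg/L

Mixed DO = (9.07×7.90 + 2.33×1.22)/(9.07+2.33) = 74.50/11.40 = 6.535 mg/L.
Mixed L₀ = (9.07×2.75 + 2.33×65.1)/(11.40) = 176.6/11.40 = 15.49 mg/L.
Initial deficit D₀ = C_s − DO₀ = 9.00 − 6.535 = 2.465 mg/L.
D(1.78) = [0.339×15.49/(0.907−0.339)](e^(−0.339×1.78) − e^(−0.907×1.78)) + 2.465 e^(−0.907×1.78)
= 9.247 × (0.5469 − 0.1990) + 2.465 × 0.1990 = 3.708 mg/L.
DO = 9.00 − 3.708 = 5.292 mg/L.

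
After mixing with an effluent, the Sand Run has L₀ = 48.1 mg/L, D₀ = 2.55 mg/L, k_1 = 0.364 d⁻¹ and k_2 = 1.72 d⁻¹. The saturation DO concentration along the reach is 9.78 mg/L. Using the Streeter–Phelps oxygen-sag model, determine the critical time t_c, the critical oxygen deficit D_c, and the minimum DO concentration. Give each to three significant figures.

t_c ≈ 0.983 d; D_c ≈ 7.12 mg/L; min DO ≈ 2.66 mg/L

With k_2/k_1 = 4.725 and 1 − D₀(k_2−k_1)/(k_1 L₀) = 0.8025,
t_c = ln(4.725 × 0.8025) / (1.72 − 0.364) = ln(3.792) / 1.356 = 1.333/1.356 = 0.9830 d.
D_c = (k_1/k_2) L₀ e^(−k_1 t_c) = (0.364/1.72) × 48.1 × e^(−0.364×0.9830) = 0.2116 × 48.1 × 0.6992 = 7.117 mg/L.
Minimum DO = C_s − D_c = 9.78 − 7.117 = 2.663 mg/L.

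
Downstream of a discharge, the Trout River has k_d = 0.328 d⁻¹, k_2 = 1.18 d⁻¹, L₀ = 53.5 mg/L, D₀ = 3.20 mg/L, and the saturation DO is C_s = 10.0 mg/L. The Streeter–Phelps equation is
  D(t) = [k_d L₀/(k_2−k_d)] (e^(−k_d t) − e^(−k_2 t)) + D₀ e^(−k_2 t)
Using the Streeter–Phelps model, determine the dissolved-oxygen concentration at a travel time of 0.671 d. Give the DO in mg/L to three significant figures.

k_d L₀/(k_2−k_d) = 0.328×53.5/(1.18−0.328) = 17.55/0.8520 = 20.60 mg/L.
e^(−k_d t) = e^(−0.328×0.6710) = 0.8024; e^(−k_2 t) = e^(−1.18×0.6710) = 0.4530.
D = 20.60 × (0.8024 − 0.4530) + 3.20 × 0.4530 = 7.197 + 1.450 = 8.646 mg/L.
DO = C_s − D = 10.0 − 8.646 = 1.354 mg/L.

DO ≈ 1.35 mg/L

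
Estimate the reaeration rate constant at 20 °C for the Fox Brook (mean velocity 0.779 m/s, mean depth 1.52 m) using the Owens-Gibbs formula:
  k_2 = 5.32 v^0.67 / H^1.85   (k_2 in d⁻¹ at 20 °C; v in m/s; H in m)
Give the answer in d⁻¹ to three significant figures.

k_2 = 5.32 × 0.779^0.67 / 1.52^1.85 = 5.32 × 0.8459 / 2.170 = 2.074 d⁻¹.

k_2 ≈ 2.07 d⁻¹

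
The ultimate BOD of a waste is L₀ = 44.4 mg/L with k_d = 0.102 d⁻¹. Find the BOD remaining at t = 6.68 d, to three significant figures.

L ≈ 22.5 mg/L

L_t = L₀ e^(−k_d t) = 44.4 × e^(−0.102×6.68) = 44.4 × 0.5059 = 22.46 mg/L.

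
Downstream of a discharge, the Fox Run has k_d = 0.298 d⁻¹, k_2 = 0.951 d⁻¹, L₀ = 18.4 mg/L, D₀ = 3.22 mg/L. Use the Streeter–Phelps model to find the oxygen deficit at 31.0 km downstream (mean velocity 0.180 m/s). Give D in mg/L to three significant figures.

D ≈ 3.86 mg/L

Travel time t = x/v = 31.0 km / (0.180 m/s) = 31000 m / 0.180 m/s = 172200 s = 1.993 d.
k_d L₀/(k_2−k_d) = 0.298×18.4/(0.951−0.298) = 5.483/0.6530 = 8.397 mg/L.
e^(−k_d t) = e^(−0.298×1.993) = 0.5521; e^(−k_2 t) = e^(−0.951×1.993) = 0.1502.
D = 8.397 × (0.5521 − 0.1502) + 3.22 × 0.1502 = 3.375 + 0.4837 = 3.858 mg/L.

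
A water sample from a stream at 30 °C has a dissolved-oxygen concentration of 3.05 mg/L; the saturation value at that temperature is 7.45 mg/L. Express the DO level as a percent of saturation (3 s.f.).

% saturation = C/C_s × 100 = 3.05/7.45 × 100 = 40.9 %.

40.9 % saturation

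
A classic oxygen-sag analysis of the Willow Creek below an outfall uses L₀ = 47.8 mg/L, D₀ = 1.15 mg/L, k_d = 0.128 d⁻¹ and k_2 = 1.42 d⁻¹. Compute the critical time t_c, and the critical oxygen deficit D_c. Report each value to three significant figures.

t_c ≈ 1.65 d; D_c ≈ 3.49 mg/L

With k_2/k_d = 11.09 and 1 − D₀(k_2−k_d)/(k_d L₀) = 0.7572,
t_c = ln(11.09 × 0.7572) / (1.42 − 0.128) = ln(8.400) / 1.292 = 2.128/1.292 = 1.647 d.
D_c = (k_d/k_2) L₀ e^(−k_d t_c) = (0.128/1.42) × 47.8 × e^(−0.128×1.647) = 0.09014 × 47.8 × 0.8099 = 3.490 mg/L.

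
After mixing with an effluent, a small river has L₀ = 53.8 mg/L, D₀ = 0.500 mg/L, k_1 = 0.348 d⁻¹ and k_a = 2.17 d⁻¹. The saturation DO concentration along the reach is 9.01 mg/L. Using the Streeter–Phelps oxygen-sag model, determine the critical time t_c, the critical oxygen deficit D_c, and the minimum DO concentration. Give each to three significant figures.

t_c ≈ 0.977 d; D_c ≈ 6.14 mg/L; min DO ≈ 2.87 mg/L

At the critical point dD/dt = 0, so k_1 L₀ e^(−k_1 t) = k_a D. Substituting D(t) from the Streeter–Phelps equation and solving for t gives
t_c = ln[(k_a/k_1)(1 − D₀(k_a−k_1)/(k_1 L₀))] / (k_a−k_1).
Here k_a−k_1 = 1.822 d⁻¹ and 1 − D₀(k_a−k_1)/(k_1 L₀) = 1 − 0.500×1.822/(0.348×53.8) = 0.9513, so
t_c = ln(6.236 × 0.9513) / 1.822 = 1.780 / 1.822 = 0.9772 d.
L(t_c) = L₀ e^(−k_1 t_c) = 53.8 × 0.7117 = 38.29 mg/L, and at the critical point k_a D_c = k_1 L, so D_c = (0.348/2.17) × 38.29 = 6.141 mg/L.
Minimum DO = C_s − D_c = 9.01 − 6.141 = 2.869 mg/L.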